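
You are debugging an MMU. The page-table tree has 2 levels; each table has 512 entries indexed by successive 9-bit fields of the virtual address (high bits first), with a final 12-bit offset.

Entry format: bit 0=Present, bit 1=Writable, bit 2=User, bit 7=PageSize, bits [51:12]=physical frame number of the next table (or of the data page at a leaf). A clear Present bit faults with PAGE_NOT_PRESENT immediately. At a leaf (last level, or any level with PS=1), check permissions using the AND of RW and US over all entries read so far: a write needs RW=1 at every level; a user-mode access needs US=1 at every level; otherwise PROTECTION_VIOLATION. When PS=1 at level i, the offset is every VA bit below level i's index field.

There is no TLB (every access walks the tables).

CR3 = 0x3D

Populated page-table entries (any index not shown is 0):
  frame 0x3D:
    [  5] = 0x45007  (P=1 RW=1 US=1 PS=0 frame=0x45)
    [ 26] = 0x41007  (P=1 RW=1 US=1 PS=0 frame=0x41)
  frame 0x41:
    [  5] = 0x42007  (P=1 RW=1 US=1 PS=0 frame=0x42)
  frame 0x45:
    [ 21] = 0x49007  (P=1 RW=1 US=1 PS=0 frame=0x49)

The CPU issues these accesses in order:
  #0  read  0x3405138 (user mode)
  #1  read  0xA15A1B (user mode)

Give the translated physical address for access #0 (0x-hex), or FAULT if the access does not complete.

Per-access translation:
#0 VA=0x3405138 (r,user):
  lvl0: tbl 0x3D, slot 26 ⇒ 0x41007 (P1/RW1/US1/PS0)
  lvl1: tbl 0x41, slot 5 ⇒ 0x42007 (P1/RW1/US1/PS0)
  ✓ 0x42138  — 2 lookups
#1 VA=0xA15A1B (r,user):
  lvl0: tbl 0x3D, slot 5 ⇒ 0x45007 (P1/RW1/US1/PS0)
  lvl1: tbl 0x45, slot 21 ⇒ 0x49007 (P1/RW1/US1/PS0)
  ✓ 0x49A1B  — 2 lookups

Access #0 PA: 0x42138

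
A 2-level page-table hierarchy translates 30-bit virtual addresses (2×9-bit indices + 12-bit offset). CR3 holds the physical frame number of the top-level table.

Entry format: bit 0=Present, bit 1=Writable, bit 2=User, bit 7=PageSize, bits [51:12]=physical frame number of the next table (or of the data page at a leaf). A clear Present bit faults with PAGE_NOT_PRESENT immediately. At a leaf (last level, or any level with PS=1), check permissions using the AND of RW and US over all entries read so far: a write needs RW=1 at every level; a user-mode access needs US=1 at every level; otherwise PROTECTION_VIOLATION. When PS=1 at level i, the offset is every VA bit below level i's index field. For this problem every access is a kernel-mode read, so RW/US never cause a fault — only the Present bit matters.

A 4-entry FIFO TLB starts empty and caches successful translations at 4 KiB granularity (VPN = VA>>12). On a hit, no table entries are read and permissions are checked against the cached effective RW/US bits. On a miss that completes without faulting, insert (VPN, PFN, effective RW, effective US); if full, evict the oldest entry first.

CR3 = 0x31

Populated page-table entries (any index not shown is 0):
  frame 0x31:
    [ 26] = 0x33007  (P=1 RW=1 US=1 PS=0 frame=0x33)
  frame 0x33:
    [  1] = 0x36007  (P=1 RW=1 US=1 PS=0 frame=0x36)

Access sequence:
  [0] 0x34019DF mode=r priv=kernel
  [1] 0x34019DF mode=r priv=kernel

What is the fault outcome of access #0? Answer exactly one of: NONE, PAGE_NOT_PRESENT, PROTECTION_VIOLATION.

Per-access translation:
#0 VA=0x34019DF (r,kernel):
  lvl0: tbl 0x31, slot 26 ⇒ 0x33007 (P1/RW1/US1/PS0)
  lvl1: tbl 0x33, slot 1 ⇒ 0x36007 (P1/RW1/US1/PS0)
  ⇒ phys 0x369DF  [2 reads]
#1 VA=0x34019DF (r,kernel):
  TLB hit vpn=0x3401 → PA=0x369DF

Access #0 fault: NONE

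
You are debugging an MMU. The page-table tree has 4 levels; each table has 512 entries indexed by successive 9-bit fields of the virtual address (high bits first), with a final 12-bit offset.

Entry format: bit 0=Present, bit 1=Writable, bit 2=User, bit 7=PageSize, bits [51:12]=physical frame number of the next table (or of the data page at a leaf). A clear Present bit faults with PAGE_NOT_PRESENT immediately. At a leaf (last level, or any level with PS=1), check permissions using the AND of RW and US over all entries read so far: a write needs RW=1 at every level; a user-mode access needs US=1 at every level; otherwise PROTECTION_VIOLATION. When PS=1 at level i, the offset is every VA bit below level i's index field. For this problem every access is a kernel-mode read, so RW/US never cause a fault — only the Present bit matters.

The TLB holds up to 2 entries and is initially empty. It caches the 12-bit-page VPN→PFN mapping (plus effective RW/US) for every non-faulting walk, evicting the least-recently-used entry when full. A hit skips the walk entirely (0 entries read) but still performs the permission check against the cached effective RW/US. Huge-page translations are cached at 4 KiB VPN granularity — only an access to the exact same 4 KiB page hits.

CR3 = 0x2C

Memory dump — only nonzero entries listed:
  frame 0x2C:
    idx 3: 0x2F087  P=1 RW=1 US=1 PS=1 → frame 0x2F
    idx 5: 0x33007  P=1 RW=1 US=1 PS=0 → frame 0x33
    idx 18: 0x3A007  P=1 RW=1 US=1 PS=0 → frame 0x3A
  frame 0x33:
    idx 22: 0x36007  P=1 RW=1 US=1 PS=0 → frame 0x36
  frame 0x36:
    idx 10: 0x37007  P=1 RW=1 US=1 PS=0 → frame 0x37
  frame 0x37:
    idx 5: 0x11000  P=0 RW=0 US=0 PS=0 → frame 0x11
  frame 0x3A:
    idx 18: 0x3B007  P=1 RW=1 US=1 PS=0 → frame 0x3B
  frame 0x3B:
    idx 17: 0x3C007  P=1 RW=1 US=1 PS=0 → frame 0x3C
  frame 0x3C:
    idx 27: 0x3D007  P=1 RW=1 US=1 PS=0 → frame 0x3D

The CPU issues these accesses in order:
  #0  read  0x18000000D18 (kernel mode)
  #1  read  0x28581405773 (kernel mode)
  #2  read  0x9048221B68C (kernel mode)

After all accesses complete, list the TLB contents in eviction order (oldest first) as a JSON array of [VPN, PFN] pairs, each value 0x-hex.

Per-access translation:
#0 VA=0x18000000D18 (r,kernel):
  lvl0: tbl 0x2C, slot 3 ⇒ 0x2F087 (P1/RW1/US1/PS1)
  → PA=0x2FD18 (huge @L0)  (1 entries read)
#1 VA=0x28581405773 (r,kernel):
  lvl0: tbl 0x2C, slot 5 ⇒ 0x33007 (P1/RW1/US1/PS0)
  lvl1: tbl 0x33, slot 22 ⇒ 0x36007 (P1/RW1/US1/PS0)
  lvl2: tbl 0x36, slot 10 ⇒ 0x37007 (P1/RW1/US1/PS0)
  lvl3: tbl 0x37, slot 5 ⇒ 0x11000 (P0/RW0/US0/PS0)
  ✗ PAGE_NOT_PRESENT  [4 reads]
#2 VA=0x9048221B68C (r,kernel):
  lvl0: tbl 0x2C, slot 18 ⇒ 0x3A007 (P1/RW1/US1/PS0)
  lvl1: tbl 0x3A, slot 18 ⇒ 0x3B007 (P1/RW1/US1/PS0)
  lvl2: tbl 0x3B, slot 17 ⇒ 0x3C007 (P1/RW1/US1/PS0)
  lvl3: tbl 0x3C, slot 27 ⇒ 0x3D007 (P1/RW1/US1/PS0)
  → PA=0x3D68C  (4 entries read)

TLB: [["0x18000000", "0x2F"], ["0x9048221B", "0x3D"]]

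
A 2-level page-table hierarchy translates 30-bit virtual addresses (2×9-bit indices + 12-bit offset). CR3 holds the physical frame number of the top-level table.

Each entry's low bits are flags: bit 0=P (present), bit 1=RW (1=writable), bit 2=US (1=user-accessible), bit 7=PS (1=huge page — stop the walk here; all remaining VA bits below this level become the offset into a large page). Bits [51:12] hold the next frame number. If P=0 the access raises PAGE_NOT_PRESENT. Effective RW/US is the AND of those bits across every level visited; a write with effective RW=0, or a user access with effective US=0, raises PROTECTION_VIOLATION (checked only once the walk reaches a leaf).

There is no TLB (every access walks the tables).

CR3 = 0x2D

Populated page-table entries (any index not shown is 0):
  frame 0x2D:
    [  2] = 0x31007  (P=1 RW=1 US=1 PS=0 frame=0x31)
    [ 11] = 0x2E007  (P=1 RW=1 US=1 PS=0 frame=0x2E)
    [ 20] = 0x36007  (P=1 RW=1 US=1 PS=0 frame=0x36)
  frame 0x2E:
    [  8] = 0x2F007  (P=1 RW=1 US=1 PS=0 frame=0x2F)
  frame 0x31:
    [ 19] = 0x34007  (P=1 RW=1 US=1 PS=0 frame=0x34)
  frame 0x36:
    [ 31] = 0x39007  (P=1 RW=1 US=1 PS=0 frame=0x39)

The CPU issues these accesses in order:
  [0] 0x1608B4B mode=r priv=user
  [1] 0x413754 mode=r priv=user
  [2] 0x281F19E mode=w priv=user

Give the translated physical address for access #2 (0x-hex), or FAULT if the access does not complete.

Per-access translation:
#0 VA=0x1608B4B (r,user):
  [0] read 0x2D idx=11: raw=0x2E007 flags P=1 W=1 U=1 S=0
  [1] read 0x2E idx=8: raw=0x2F007 flags P=1 W=1 U=1 S=0
  ⇒ phys 0x2FB4B  [2 reads]
#1 VA=0x413754 (r,user):
  [0] read 0x2D idx=2: raw=0x31007 flags P=1 W=1 U=1 S=0
  [1] read 0x31 idx=19: raw=0x34007 flags P=1 W=1 U=1 S=0
  ⇒ phys 0x34754  [2 reads]
#2 VA=0x281F19E (w,user):
  [0] read 0x2D idx=20: raw=0x36007 flags P=1 W=1 U=1 S=0
  [1] read 0x36 idx=31: raw=0x39007 flags P=1 W=1 U=1 S=0
  ⇒ phys 0x3919E  [2 reads]

Access #2 PA: 0x3919E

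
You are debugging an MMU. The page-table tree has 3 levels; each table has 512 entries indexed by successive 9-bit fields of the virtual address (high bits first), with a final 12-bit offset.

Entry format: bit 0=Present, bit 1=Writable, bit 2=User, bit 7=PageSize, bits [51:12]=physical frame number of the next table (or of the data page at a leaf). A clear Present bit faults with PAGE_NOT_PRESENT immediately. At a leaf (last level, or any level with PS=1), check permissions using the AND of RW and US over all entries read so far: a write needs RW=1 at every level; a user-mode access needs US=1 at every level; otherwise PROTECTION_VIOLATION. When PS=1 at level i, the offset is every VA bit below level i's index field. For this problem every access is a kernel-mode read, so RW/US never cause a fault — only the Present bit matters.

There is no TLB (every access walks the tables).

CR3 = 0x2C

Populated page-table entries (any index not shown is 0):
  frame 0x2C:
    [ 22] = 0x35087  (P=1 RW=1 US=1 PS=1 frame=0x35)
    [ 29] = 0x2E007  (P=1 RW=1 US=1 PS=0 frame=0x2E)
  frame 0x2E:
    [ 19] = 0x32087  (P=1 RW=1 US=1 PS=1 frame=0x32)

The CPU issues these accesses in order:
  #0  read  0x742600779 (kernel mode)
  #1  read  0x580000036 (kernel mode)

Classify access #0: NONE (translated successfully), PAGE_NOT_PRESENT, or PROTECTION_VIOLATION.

Trace:
#0 VA=0x742600779 (r,kernel):
  L0: frame=0x2C idx=29 entry=0x2E007 [P=1 RW=1 US=1 PS=0]
  L1: frame=0x2E idx=19 entry=0x32087 [P=1 RW=1 US=1 PS=1]
  ✓ 0x32779 (huge @L1)  — 2 lookups
#1 VA=0x580000036 (r,kernel):
  L0: frame=0x2C idx=22 entry=0x35087 [P=1 RW=1 US=1 PS=1]
  ✓ 0x35036 (huge @L0)  — 1 lookups

Access #0 fault: NONE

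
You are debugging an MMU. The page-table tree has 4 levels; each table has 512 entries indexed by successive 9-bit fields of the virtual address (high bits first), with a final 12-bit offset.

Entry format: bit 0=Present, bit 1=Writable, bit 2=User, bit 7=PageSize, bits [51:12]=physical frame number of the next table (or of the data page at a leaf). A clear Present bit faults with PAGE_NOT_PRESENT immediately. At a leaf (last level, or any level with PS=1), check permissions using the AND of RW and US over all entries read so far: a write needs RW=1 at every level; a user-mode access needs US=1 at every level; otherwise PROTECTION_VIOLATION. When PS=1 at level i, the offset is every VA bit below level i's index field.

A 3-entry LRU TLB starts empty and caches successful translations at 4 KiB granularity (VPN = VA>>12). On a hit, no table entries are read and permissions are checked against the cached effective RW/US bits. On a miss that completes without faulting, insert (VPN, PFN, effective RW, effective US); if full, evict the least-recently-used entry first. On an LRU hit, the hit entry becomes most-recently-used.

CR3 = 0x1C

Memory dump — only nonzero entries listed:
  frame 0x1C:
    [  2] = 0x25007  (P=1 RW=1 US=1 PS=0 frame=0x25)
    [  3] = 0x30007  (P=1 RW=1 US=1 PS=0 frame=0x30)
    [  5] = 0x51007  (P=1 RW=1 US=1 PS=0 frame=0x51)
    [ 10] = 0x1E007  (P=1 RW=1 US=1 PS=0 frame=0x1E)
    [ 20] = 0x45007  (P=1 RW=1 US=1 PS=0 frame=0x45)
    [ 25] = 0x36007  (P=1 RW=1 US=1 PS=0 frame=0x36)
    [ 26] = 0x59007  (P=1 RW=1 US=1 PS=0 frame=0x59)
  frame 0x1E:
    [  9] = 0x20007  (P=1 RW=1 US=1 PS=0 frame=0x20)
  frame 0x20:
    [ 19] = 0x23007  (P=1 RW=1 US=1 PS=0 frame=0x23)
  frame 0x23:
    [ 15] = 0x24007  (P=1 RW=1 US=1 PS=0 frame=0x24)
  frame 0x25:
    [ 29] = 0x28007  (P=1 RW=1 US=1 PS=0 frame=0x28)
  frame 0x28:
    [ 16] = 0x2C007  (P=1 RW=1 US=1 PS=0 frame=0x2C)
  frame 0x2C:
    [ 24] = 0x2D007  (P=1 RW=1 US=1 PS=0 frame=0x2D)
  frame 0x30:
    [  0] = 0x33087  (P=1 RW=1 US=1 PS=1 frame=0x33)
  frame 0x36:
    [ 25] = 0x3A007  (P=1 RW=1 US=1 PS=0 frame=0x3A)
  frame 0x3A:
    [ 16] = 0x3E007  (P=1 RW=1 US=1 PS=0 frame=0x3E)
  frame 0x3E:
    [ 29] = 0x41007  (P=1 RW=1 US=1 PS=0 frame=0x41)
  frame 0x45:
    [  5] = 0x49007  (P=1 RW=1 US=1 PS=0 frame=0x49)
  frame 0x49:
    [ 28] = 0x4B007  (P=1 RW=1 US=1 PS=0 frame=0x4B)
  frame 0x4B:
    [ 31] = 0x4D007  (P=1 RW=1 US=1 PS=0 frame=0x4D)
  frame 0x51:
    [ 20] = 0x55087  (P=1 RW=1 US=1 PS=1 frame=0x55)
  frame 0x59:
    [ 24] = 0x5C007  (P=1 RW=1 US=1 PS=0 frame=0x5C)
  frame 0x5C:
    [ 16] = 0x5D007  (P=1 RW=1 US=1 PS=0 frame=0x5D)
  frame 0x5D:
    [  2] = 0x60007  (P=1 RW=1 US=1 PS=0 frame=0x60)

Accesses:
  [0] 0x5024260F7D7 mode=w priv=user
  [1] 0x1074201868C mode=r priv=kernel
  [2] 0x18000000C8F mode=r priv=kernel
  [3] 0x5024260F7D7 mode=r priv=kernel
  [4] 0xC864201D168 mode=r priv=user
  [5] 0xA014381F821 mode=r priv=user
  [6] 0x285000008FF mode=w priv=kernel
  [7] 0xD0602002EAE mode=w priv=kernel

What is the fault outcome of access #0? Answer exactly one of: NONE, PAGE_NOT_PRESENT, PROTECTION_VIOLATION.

Trace:
#0 VA=0x5024260F7D7 (w,user):
  lvl0: tbl 0x1C, slot 10 ⇒ 0x1E007 (P1/RW1/US1/PS0)
  lvl1: tbl 0x1E, slot 9 ⇒ 0x20007 (P1/RW1/US1/PS0)
  lvl2: tbl 0x20, slot 19 ⇒ 0x23007 (P1/RW1/US1/PS0)
  lvl3: tbl 0x23, slot 15 ⇒ 0x24007 (P1/RW1/US1/PS0)
  ⇒ phys 0x247D7  [4 reads]
#1 VA=0x1074201868C (r,kernel):
  lvl0: tbl 0x1C, slot 2 ⇒ 0x25007 (P1/RW1/US1/PS0)
  lvl1: tbl 0x25, slot 29 ⇒ 0x28007 (P1/RW1/US1/PS0)
  lvl2: tbl 0x28, slot 16 ⇒ 0x2C007 (P1/RW1/US1/PS0)
  lvl3: tbl 0x2C, slot 24 ⇒ 0x2D007 (P1/RW1/US1/PS0)
  ⇒ phys 0x2D68C  [4 reads]
#2 VA=0x18000000C8F (r,kernel):
  lvl0: tbl 0x1C, slot 3 ⇒ 0x30007 (P1/RW1/US1/PS0)
  lvl1: tbl 0x30, slot 0 ⇒ 0x33087 (P1/RW1/US1/PS1)
  ⇒ phys 0x33C8F (huge @L1)  [2 reads]
#3 VA=0x5024260F7D7 (r,kernel):
  TLB hit vpn=0x5024260F → PA=0x247D7
#4 VA=0xC864201D168 (r,user):
  lvl0: tbl 0x1C, slot 25 ⇒ 0x36007 (P1/RW1/US1/PS0)
  lvl1: tbl 0x36, slot 25 ⇒ 0x3A007 (P1/RW1/US1/PS0)
  lvl2: tbl 0x3A, slot 16 ⇒ 0x3E007 (P1/RW1/US1/PS0)
  lvl3: tbl 0x3E, slot 29 ⇒ 0x41007 (P1/RW1/US1/PS0)
  ⇒ phys 0x41168  [4 reads]
#5 VA=0xA014381F821 (r,user):
  lvl0: tbl 0x1C, slot 20 ⇒ 0x45007 (P1/RW1/US1/PS0)
  lvl1: tbl 0x45, slot 5 ⇒ 0x49007 (P1/RW1/US1/PS0)
  lvl2: tbl 0x49, slot 28 ⇒ 0x4B007 (P1/RW1/US1/PS0)
  lvl3: tbl 0x4B, slot 31 ⇒ 0x4D007 (P1/RW1/US1/PS0)
  ⇒ phys 0x4D821  [4 reads]
#6 VA=0x285000008FF (w,kernel):
  lvl0: tbl 0x1C, slot 5 ⇒ 0x51007 (P1/RW1/US1/PS0)
  lvl1: tbl 0x51, slot 20 ⇒ 0x55087 (P1/RW1/US1/PS1)
  ⇒ phys 0x558FF (huge @L1)  [2 reads]
#7 VA=0xD0602002EAE (w,kernel):
  lvl0: tbl 0x1C, slot 26 ⇒ 0x59007 (P1/RW1/US1/PS0)
  lvl1: tbl 0x59, slot 24 ⇒ 0x5C007 (P1/RW1/US1/PS0)
  lvl2: tbl 0x5C, slot 16 ⇒ 0x5D007 (P1/RW1/US1/PS0)
  lvl3: tbl 0x5D, slot 2 ⇒ 0x60007 (P1/RW1/US1/PS0)
  ⇒ phys 0x60EAE  [4 reads]

Access #0 fault: NONE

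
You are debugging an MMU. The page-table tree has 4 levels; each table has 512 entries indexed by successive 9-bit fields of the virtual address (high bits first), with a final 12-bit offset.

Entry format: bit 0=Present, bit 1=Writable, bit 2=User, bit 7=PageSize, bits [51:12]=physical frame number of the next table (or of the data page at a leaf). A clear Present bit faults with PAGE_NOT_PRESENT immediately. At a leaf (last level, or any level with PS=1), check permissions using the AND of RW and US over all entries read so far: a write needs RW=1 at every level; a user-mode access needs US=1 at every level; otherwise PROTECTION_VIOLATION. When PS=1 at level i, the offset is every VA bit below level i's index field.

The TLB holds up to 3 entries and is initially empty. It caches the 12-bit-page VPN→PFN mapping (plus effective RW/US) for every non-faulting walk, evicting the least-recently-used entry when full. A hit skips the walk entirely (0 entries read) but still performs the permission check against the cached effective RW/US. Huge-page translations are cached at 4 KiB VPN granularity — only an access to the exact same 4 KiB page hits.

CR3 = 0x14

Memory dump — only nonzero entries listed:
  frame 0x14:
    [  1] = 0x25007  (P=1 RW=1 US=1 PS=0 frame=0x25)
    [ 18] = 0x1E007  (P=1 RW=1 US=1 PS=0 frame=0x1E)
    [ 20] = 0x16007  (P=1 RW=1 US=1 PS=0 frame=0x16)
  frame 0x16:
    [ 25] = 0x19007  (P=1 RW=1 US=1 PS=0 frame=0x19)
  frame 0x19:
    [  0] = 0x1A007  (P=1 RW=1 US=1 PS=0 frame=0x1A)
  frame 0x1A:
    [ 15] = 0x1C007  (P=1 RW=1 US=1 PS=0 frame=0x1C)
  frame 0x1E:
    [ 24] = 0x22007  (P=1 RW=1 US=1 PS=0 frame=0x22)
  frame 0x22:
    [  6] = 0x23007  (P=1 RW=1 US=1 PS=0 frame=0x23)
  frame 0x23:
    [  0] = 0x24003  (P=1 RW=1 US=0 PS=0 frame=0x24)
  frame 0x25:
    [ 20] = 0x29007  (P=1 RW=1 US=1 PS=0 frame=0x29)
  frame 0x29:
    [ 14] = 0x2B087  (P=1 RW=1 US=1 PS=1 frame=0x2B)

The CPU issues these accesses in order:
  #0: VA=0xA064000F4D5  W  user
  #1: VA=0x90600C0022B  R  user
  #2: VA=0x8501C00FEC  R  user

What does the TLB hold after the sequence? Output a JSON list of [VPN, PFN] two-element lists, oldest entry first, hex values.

Walk each access:
#0 VA=0xA064000F4D5 (w,user):
  [0] read 0x14 idx=20: raw=0x16007 flags P=1 W=1 U=1 S=0
  [1] read 0x16 idx=25: raw=0x19007 flags P=1 W=1 U=1 S=0
  [2] read 0x19 idx=0: raw=0x1A007 flags P=1 W=1 U=1 S=0
  [3] read 0x1A idx=15: raw=0x1C007 flags P=1 W=1 U=1 S=0
  ⇒ phys 0x1C4D5  [4 reads]
#1 VA=0x90600C0022B (r,user):
  [0] read 0x14 idx=18: raw=0x1E007 flags P=1 W=1 U=1 S=0
  [1] read 0x1E idx=24: raw=0x22007 flags P=1 W=1 U=1 S=0
  [2] read 0x22 idx=6: raw=0x23007 flags P=1 W=1 U=1 S=0
  [3] read 0x23 idx=0: raw=0x24003 flags P=1 W=1 U=0 S=0
  ⇒ fault: PROTECTION_VIOLATION  — 4 lookups
#2 VA=0x8501C00FEC (r,user):
  [0] read 0x14 idx=1: raw=0x25007 flags P=1 W=1 U=1 S=0
  [1] read 0x25 idx=20: raw=0x29007 flags P=1 W=1 U=1 S=0
  [2] read 0x29 idx=14: raw=0x2B087 flags P=1 W=1 U=1 S=1
  ⇒ phys 0x2BFEC (huge @L2)  [3 reads]

TLB: [["0xA064000F", "0x1C"], ["0x8501C00", "0x2B"]]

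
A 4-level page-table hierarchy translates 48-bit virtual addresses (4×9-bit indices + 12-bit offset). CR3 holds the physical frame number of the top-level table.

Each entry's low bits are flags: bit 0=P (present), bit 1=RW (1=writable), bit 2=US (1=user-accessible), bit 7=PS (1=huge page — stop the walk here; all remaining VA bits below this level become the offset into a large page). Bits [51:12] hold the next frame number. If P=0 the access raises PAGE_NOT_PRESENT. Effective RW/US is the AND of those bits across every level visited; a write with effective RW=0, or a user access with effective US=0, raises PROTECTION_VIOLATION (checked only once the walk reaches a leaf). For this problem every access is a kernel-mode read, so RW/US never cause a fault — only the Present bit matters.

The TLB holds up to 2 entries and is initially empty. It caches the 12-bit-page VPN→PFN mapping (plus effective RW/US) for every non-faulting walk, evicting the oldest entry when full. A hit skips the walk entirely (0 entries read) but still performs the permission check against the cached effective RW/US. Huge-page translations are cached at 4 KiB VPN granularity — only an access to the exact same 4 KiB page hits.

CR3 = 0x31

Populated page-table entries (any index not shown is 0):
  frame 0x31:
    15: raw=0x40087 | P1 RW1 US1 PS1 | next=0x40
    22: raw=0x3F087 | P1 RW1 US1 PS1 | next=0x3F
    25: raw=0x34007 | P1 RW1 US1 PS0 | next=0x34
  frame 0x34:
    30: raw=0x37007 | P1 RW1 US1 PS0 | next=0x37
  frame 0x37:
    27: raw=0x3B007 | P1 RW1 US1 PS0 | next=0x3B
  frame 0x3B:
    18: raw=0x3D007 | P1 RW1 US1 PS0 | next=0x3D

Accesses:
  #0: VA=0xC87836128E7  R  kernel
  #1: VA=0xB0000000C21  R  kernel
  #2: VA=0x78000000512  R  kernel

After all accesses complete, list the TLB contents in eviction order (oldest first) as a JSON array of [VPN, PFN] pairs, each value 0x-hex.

Per-access translation:
#0 VA=0xC87836128E7 (r,kernel):
  lvl0: tbl 0x31, slot 25 ⇒ 0x34007 (P1/RW1/US1/PS0)
  lvl1: tbl 0x34, slot 30 ⇒ 0x37007 (P1/RW1/US1/PS0)
  lvl2: tbl 0x37, slot 27 ⇒ 0x3B007 (P1/RW1/US1/PS0)
  lvl3: tbl 0x3B, slot 18 ⇒ 0x3D007 (P1/RW1/US1/PS0)
  ✓ 0x3D8E7  — 4 lookups
#1 VA=0xB0000000C21 (r,kernel):
  lvl0: tbl 0x31, slot 22 ⇒ 0x3F087 (P1/RW1/US1/PS1)
  ✓ 0x3FC21 (huge @L0)  — 1 lookups
#2 VA=0x78000000512 (r,kernel):
  lvl0: tbl 0x31, slot 15 ⇒ 0x40087 (P1/RW1/US1/PS1)
  ✓ 0x40512 (huge @L0)  — 1 lookups

TLB: [["0xB0000000", "0x3F"], ["0x78000000", "0x40"]]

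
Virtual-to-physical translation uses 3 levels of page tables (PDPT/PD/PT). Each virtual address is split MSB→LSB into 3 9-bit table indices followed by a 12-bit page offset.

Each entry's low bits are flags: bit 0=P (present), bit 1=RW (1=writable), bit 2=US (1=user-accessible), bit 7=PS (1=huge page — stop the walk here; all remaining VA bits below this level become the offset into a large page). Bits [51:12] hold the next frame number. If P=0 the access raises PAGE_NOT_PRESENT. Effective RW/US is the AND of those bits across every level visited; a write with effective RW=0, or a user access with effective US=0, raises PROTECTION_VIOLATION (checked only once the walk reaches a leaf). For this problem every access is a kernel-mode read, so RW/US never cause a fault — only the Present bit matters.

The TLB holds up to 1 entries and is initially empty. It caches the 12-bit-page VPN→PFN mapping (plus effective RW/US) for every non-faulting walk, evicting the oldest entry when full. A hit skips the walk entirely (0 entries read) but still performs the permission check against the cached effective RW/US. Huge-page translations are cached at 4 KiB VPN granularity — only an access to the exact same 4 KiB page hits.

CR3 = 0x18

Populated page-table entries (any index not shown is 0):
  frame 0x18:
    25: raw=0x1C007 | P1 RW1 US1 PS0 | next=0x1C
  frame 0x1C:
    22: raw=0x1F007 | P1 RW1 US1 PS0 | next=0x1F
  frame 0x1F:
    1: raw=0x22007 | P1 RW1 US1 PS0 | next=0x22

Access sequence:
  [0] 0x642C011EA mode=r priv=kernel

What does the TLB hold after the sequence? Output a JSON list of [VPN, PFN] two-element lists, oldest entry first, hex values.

Trace:
#0 VA=0x642C011EA (r,kernel):
  L0: frame=0x18 idx=25 entry=0x1C007 [P=1 RW=1 US=1 PS=0]
  L1: frame=0x1C idx=22 entry=0x1F007 [P=1 RW=1 US=1 PS=0]
  L2: frame=0x1F idx=1 entry=0x22007 [P=1 RW=1 US=1 PS=0]
  ✓ 0x221EA  — 3 lookups

TLB: [["0x642C01", "0x22"]]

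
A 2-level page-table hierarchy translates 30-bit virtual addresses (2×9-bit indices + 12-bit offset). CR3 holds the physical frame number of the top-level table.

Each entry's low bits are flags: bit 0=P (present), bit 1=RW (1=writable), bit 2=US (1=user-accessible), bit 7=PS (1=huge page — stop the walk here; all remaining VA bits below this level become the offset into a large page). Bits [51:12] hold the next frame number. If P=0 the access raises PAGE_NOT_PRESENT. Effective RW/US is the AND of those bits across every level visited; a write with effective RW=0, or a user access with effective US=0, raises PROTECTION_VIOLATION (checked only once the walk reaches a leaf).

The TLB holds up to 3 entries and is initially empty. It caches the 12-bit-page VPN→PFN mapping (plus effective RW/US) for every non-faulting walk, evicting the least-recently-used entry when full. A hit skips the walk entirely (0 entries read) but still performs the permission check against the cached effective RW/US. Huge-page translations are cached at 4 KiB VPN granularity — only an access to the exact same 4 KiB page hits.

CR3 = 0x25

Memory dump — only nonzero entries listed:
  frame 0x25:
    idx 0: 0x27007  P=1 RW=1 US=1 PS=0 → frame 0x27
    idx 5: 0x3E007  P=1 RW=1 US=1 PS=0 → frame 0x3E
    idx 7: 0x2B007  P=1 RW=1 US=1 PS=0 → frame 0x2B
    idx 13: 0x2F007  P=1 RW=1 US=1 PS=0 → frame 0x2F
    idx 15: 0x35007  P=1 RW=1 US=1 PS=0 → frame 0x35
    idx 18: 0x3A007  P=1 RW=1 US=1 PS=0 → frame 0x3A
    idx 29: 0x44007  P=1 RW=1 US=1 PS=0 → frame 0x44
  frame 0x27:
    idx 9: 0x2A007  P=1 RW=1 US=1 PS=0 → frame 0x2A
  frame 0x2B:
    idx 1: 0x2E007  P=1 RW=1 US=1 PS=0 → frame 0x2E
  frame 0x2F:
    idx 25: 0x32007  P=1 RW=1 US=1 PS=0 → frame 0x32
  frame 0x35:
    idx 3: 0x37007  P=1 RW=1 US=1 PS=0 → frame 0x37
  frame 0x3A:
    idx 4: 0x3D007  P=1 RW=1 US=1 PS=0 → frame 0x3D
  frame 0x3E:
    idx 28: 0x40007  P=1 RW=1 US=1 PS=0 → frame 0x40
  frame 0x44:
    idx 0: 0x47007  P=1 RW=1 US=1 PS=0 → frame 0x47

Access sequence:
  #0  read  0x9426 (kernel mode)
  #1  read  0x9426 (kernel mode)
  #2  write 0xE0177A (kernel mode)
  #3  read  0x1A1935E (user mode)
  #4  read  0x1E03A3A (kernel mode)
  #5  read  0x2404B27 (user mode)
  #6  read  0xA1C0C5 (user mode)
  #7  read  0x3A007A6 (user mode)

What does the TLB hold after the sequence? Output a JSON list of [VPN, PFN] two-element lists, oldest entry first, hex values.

Trace:
#0 VA=0x9426 (r,kernel):
  L0 @0x25[0] → 0x27007  P=1,RW=1,US=1,PS=0
  L1 @0x27[9] → 0x2A007  P=1,RW=1,US=1,PS=0
  → PA=0x2A426  (2 entries read)
#1 VA=0x9426 (r,kernel):
  TLB hit vpn=0x9 → PA=0x2A426
#2 VA=0xE0177A (w,kernel):
  L0 @0x25[7] → 0x2B007  P=1,RW=1,US=1,PS=0
  L1 @0x2B[1] → 0x2E007  P=1,RW=1,US=1,PS=0
  → PA=0x2E77A  (2 entries read)
#3 VA=0x1A1935E (r,user):
  L0 @0x25[13] → 0x2F007  P=1,RW=1,US=1,PS=0
  L1 @0x2F[25] → 0x32007  P=1,RW=1,US=1,PS=0
  → PA=0x3235E  (2 entries read)
#4 VA=0x1E03A3A (r,kernel):
  L0 @0x25[15] → 0x35007  P=1,RW=1,US=1,PS=0
  L1 @0x35[3] → 0x37007  P=1,RW=1,US=1,PS=0
  → PA=0x37A3A  (2 entries read)
#5 VA=0x2404B27 (r,user):
  L0 @0x25[18] → 0x3A007  P=1,RW=1,US=1,PS=0
  L1 @0x3A[4] → 0x3D007  P=1,RW=1,US=1,PS=0
  → PA=0x3DB27  (2 entries read)
#6 VA=0xA1C0C5 (r,user):
  L0 @0x25[5] → 0x3E007  P=1,RW=1,US=1,PS=0
  L1 @0x3E[28] → 0x40007  P=1,RW=1,US=1,PS=0
  → PA=0x400C5  (2 entries read)
#7 VA=0x3A007A6 (r,user):
  L0 @0x25[29] → 0x44007  P=1,RW=1,US=1,PS=0
  L1 @0x44[0] → 0x47007  P=1,RW=1,US=1,PS=0
  → PA=0x477A6  (2 entries read)

TLB: [["0x2404", "0x3D"], ["0xA1C", "0x40"], ["0x3A00", "0x47"]]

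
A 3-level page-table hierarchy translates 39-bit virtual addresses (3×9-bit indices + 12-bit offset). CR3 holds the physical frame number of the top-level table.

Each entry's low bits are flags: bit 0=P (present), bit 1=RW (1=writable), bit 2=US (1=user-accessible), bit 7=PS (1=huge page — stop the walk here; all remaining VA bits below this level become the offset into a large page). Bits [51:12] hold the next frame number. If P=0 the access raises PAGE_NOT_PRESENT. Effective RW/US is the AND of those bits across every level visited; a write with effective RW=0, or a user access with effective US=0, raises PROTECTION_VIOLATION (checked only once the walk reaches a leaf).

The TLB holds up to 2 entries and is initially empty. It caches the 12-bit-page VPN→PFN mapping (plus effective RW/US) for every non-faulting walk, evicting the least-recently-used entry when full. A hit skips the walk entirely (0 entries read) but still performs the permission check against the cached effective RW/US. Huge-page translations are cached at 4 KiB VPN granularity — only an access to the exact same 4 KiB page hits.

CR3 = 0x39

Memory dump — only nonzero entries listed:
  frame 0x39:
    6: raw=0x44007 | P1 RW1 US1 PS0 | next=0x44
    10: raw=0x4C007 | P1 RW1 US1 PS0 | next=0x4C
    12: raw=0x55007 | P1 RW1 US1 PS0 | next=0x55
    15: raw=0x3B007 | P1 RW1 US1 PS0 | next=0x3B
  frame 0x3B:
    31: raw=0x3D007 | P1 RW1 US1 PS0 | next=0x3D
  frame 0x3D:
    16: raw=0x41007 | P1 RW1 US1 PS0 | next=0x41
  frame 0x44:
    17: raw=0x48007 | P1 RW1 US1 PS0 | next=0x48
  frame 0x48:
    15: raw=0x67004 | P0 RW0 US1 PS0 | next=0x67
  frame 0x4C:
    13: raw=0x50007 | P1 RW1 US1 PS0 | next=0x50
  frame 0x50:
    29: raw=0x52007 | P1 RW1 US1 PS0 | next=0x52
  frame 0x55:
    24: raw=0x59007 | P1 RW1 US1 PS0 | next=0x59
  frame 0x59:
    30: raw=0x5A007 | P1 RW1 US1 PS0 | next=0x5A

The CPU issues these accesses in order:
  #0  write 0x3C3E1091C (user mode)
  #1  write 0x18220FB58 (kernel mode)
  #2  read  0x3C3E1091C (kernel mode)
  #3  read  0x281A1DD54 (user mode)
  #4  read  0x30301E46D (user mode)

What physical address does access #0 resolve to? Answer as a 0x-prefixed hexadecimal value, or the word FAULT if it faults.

Walk each access:
#0 VA=0x3C3E1091C (w,user):
  [0] read 0x39 idx=15: raw=0x3B007 flags P=1 W=1 U=1 S=0
  [1] read 0x3B idx=31: raw=0x3D007 flags P=1 W=1 U=1 S=0
  [2] read 0x3D idx=16: raw=0x41007 flags P=1 W=1 U=1 S=0
  → PA=0x4191C  (3 entries read)
#1 VA=0x18220FB58 (w,kernel):
  [0] read 0x39 idx=6: raw=0x44007 flags P=1 W=1 U=1 S=0
  [1] read 0x44 idx=17: raw=0x48007 flags P=1 W=1 U=1 S=0
  [2] read 0x48 idx=15: raw=0x67004 flags P=0 W=0 U=1 S=0
  ⇒ fault: PAGE_NOT_PRESENT  — 3 lookups
#2 VA=0x3C3E1091C (r,kernel):
  TLB hit vpn=0x3C3E10 → PA=0x4191C
#3 VA=0x281A1DD54 (r,user):
  [0] read 0x39 idx=10: raw=0x4C007 flags P=1 W=1 U=1 S=0
  [1] read 0x4C idx=13: raw=0x50007 flags P=1 W=1 U=1 S=0
  [2] read 0x50 idx=29: raw=0x52007 flags P=1 W=1 U=1 S=0
  → PA=0x52D54  (3 entries read)
#4 VA=0x30301E46D (r,user):
  [0] read 0x39 idx=12: raw=0x55007 flags P=1 W=1 U=1 S=0
  [1] read 0x55 idx=24: raw=0x59007 flags P=1 W=1 U=1 S=0
  [2] read 0x59 idx=30: raw=0x5A007 flags P=1 W=1 U=1 S=0
  → PA=0x5A46D  (3 entries read)

Access #0 PA: 0x4191C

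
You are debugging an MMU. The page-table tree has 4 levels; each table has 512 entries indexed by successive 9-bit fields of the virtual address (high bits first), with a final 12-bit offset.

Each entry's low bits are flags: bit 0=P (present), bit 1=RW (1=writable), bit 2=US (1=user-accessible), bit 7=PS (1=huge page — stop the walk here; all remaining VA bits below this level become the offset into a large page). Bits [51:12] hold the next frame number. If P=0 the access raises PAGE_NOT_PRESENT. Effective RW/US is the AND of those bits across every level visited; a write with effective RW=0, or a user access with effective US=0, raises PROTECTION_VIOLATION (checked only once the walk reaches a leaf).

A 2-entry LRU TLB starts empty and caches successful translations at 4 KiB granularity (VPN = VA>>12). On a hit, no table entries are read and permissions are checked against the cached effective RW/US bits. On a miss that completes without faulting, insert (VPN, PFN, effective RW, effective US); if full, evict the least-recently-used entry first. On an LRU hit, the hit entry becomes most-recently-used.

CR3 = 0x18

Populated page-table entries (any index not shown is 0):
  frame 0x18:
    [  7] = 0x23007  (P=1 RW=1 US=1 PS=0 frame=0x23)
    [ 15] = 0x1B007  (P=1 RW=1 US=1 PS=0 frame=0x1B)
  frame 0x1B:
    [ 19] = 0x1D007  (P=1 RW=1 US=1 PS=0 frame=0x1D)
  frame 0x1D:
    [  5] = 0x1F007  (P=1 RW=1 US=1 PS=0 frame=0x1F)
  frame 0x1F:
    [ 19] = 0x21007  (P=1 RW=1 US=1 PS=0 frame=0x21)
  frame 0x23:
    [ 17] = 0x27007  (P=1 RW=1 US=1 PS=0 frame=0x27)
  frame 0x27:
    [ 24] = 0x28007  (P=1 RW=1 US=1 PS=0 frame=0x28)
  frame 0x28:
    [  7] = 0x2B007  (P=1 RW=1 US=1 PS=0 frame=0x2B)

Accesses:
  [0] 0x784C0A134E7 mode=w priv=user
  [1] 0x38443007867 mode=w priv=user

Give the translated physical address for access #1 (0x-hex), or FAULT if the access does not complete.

Trace:
#0 VA=0x784C0A134E7 (w,user):
  L0: frame=0x18 idx=15 entry=0x1B007 [P=1 RW=1 US=1 PS=0]
  L1: frame=0x1B idx=19 entry=0x1D007 [P=1 RW=1 US=1 PS=0]
  L2: frame=0x1D idx=5 entry=0x1F007 [P=1 RW=1 US=1 PS=0]
  L3: frame=0x1F idx=19 entry=0x21007 [P=1 RW=1 US=1 PS=0]
  → PA=0x214E7  (4 entries read)
#1 VA=0x38443007867 (w,user):
  L0: frame=0x18 idx=7 entry=0x23007 [P=1 RW=1 US=1 PS=0]
  L1: frame=0x23 idx=17 entry=0x27007 [P=1 RW=1 US=1 PS=0]
  L2: frame=0x27 idx=24 entry=0x28007 [P=1 RW=1 US=1 PS=0]
  L3: frame=0x28 idx=7 entry=0x2B007 [P=1 RW=1 US=1 PS=0]
  → PA=0x2B867  (4 entries read)

Access #1 PA: 0x2B867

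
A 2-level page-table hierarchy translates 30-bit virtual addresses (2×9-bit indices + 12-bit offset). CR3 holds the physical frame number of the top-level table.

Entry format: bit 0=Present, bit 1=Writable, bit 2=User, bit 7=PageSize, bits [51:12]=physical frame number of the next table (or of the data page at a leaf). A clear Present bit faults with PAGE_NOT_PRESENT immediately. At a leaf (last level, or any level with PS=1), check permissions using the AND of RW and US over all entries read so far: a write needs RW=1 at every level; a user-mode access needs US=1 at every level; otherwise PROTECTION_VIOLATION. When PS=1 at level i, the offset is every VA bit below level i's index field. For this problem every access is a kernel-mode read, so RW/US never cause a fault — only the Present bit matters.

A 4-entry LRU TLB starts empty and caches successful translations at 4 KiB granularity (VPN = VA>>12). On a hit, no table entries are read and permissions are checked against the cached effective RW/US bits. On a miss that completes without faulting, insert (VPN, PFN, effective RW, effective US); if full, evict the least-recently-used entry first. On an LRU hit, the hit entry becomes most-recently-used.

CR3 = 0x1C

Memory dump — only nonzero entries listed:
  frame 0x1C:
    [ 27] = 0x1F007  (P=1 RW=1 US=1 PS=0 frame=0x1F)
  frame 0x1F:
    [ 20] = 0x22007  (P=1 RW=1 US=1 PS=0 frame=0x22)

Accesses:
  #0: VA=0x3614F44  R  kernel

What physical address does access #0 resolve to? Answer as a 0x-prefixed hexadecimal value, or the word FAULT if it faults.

Trace:
#0 VA=0x3614F44 (r,kernel):
  L0: frame=0x1C idx=27 entry=0x1F007 [P=1 RW=1 US=1 PS=0]
  L1: frame=0x1F idx=20 entry=0x22007 [P=1 RW=1 US=1 PS=0]
  → PA=0x22F44  (2 entries read)

Access #0 PA: 0x22F44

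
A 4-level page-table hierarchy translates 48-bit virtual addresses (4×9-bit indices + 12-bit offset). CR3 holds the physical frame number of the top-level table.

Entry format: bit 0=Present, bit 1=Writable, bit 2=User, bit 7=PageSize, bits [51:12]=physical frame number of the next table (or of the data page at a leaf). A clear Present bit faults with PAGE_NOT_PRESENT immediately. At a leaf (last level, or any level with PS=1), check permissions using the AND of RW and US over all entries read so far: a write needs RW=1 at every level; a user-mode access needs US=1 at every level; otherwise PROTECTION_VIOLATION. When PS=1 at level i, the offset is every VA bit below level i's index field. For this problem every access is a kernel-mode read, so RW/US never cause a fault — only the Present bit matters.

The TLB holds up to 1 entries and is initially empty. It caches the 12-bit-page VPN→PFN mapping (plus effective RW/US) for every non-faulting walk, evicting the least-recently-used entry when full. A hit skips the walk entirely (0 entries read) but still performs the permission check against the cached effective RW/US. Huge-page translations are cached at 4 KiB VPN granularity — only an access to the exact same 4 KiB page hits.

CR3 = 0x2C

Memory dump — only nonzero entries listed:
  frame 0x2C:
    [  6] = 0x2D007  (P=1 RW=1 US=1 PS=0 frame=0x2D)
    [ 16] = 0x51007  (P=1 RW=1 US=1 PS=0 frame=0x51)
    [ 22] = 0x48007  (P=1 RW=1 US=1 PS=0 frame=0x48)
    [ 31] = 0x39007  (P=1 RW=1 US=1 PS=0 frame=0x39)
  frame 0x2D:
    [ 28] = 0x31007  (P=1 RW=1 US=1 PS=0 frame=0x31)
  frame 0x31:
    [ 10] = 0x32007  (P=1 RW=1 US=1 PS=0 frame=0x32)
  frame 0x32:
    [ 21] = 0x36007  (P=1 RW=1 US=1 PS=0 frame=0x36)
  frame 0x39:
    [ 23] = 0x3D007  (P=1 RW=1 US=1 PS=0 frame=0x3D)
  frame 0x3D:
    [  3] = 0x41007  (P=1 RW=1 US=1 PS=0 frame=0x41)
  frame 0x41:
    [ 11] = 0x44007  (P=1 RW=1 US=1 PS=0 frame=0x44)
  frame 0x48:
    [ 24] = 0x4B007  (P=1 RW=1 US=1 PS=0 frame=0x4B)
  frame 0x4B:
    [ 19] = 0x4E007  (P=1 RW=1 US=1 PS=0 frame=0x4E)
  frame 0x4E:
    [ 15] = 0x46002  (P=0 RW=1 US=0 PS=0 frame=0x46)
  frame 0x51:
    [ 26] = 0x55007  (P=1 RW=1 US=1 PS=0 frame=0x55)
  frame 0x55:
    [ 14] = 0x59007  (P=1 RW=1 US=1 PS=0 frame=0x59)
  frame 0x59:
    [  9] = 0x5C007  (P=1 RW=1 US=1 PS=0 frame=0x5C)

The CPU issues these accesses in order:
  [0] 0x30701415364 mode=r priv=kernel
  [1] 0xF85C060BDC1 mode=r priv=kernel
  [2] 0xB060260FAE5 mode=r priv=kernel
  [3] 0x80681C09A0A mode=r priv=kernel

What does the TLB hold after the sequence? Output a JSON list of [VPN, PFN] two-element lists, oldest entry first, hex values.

Per-access translation:
#0 VA=0x30701415364 (r,kernel):
  L0 @0x2C[6] → 0x2D007  P=1,RW=1,US=1,PS=0
  L1 @0x2D[28] → 0x31007  P=1,RW=1,US=1,PS=0
  L2 @0x31[10] → 0x32007  P=1,RW=1,US=1,PS=0
  L3 @0x32[21] → 0x36007  P=1,RW=1,US=1,PS=0
  ⇒ phys 0x36364  [4 reads]
#1 VA=0xF85C060BDC1 (r,kernel):
  L0 @0x2C[31] → 0x39007  P=1,RW=1,US=1,PS=0
  L1 @0x39[23] → 0x3D007  P=1,RW=1,US=1,PS=0
  L2 @0x3D[3] → 0x41007  P=1,RW=1,US=1,PS=0
  L3 @0x41[11] → 0x44007  P=1,RW=1,US=1,PS=0
  ⇒ phys 0x44DC1  [4 reads]
#2 VA=0xB060260FAE5 (r,kernel):
  L0 @0x2C[22] → 0x48007  P=1,RW=1,US=1,PS=0
  L1 @0x48[24] → 0x4B007  P=1,RW=1,US=1,PS=0
  L2 @0x4B[19] → 0x4E007  P=1,RW=1,US=1,PS=0
  L3 @0x4E[15] → 0x46002  P=0,RW=1,US=0,PS=0
  ⇒ fault: PAGE_NOT_PRESENT  — 4 lookups
#3 VA=0x80681C09A0A (r,kernel):
  L0 @0x2C[16] → 0x51007  P=1,RW=1,US=1,PS=0
  L1 @0x51[26] → 0x55007  P=1,RW=1,US=1,PS=0
  L2 @0x55[14] → 0x59007  P=1,RW=1,US=1,PS=0
  L3 @0x59[9] → 0x5C007  P=1,RW=1,US=1,PS=0
  ⇒ phys 0x5CA0A  [4 reads]

TLB: [["0x80681C09", "0x5C"]]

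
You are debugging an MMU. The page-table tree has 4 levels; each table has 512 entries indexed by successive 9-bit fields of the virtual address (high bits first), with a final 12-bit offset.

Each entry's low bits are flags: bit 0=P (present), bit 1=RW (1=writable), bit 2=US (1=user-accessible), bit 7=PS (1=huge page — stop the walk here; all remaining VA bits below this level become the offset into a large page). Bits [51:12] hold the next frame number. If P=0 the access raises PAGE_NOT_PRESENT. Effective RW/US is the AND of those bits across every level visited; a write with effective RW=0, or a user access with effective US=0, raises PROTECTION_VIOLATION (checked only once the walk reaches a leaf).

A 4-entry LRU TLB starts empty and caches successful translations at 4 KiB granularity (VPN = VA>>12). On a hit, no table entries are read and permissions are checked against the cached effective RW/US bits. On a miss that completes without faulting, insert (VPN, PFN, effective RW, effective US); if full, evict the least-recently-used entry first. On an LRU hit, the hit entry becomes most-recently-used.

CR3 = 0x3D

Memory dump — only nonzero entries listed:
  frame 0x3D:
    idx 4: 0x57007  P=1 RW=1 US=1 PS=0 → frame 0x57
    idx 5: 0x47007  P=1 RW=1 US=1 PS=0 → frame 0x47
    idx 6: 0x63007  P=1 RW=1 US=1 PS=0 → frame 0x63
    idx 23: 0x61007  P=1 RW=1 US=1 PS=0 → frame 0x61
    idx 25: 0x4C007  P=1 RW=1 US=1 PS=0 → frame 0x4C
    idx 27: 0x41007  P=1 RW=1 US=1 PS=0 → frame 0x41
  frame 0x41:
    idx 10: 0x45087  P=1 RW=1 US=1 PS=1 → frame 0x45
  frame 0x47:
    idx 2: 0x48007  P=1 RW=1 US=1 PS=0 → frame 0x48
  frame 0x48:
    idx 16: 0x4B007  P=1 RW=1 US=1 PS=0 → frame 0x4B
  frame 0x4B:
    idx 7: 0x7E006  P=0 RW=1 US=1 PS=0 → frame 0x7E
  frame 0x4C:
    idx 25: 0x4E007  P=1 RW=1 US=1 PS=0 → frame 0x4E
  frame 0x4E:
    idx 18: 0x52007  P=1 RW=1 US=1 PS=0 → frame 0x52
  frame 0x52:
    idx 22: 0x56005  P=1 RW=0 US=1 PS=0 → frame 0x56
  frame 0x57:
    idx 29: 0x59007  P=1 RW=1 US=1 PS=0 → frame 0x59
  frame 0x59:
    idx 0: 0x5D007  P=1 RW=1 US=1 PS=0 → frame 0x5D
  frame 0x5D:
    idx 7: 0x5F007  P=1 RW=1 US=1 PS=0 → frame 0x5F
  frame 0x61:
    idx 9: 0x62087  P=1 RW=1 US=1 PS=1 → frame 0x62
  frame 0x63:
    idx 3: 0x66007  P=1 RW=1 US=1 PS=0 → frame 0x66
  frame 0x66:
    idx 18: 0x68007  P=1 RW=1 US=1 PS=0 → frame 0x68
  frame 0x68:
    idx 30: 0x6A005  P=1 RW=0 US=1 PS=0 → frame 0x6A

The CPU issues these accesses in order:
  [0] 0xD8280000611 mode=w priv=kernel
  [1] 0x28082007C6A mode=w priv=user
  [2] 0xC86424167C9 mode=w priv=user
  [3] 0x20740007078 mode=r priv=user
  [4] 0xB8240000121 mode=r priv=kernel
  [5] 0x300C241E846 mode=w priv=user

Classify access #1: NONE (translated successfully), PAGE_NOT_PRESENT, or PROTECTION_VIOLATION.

Trace:
#0 VA=0xD8280000611 (w,kernel):
  [0] read 0x3D idx=27: raw=0x41007 flags P=1 W=1 U=1 S=0
  [1] read 0x41 idx=10: raw=0x45087 flags P=1 W=1 U=1 S=1
  ⇒ phys 0x45611 (huge @L1)  [2 reads]
#1 VA=0x28082007C6A (w,user):
  [0] read 0x3D idx=5: raw=0x47007 flags P=1 W=1 U=1 S=0
  [1] read 0x47 idx=2: raw=0x48007 flags P=1 W=1 U=1 S=0
  [2] read 0x48 idx=16: raw=0x4B007 flags P=1 W=1 U=1 S=0
  [3] read 0x4B idx=7: raw=0x7E006 flags P=0 W=1 U=1 S=0
  ⇒ fault: PAGE_NOT_PRESENT  — 4 lookups
#2 VA=0xC86424167C9 (w,user):
  [0] read 0x3D idx=25: raw=0x4C007 flags P=1 W=1 U=1 S=0
  [1] read 0x4C idx=25: raw=0x4E007 flags P=1 W=1 U=1 S=0
  [2] read 0x4E idx=18: raw=0x52007 flags P=1 W=1 U=1 S=0
  [3] read 0x52 idx=22: raw=0x56005 flags P=1 W=0 U=1 S=0
  ⇒ fault: PROTECTION_VIOLATION  — 4 lookups
#3 VA=0x20740007078 (r,user):
  [0] read 0x3D idx=4: raw=0x57007 flags P=1 W=1 U=1 S=0
  [1] read 0x57 idx=29: raw=0x59007 flags P=1 W=1 U=1 S=0
  [2] read 0x59 idx=0: raw=0x5D007 flags P=1 W=1 U=1 S=0
  [3] read 0x5D idx=7: raw=0x5F007 flags P=1 W=1 U=1 S=0
  ⇒ phys 0x5F078  [4 reads]
#4 VA=0xB8240000121 (r,kernel):
  [0] read 0x3D idx=23: raw=0x61007 flags P=1 W=1 U=1 S=0
  [1] read 0x61 idx=9: raw=0x62087 flags P=1 W=1 U=1 S=1
  ⇒ phys 0x62121 (huge @L1)  [2 reads]
#5 VA=0x300C241E846 (w,user):
  [0] read 0x3D idx=6: raw=0x63007 flags P=1 W=1 U=1 S=0
  [1] read 0x63 idx=3: raw=0x66007 flags P=1 W=1 U=1 S=0
  [2] read 0x66 idx=18: raw=0x68007 flags P=1 W=1 U=1 S=0
  [3] read 0x68 idx=30: raw=0x6A005 flags P=1 W=0 U=1 S=0
  ⇒ fault: PROTECTION_VIOLATION  — 4 lookups

Access #1 fault: PAGE_NOT_PRESENT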